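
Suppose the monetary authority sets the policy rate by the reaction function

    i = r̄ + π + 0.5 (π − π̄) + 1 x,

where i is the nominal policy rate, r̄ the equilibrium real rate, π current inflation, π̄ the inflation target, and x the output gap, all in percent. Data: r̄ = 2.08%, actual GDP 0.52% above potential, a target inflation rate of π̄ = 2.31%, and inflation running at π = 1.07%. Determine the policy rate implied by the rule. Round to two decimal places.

3.05%

Output 0.52% above potential → x = 0.52.
i = 2.08 + 1.07 + 0.5 × (1.07 − 2.31) + 1 × 0.52
   = 2.08 + 1.07 − 0.62 + 0.52 = 3.05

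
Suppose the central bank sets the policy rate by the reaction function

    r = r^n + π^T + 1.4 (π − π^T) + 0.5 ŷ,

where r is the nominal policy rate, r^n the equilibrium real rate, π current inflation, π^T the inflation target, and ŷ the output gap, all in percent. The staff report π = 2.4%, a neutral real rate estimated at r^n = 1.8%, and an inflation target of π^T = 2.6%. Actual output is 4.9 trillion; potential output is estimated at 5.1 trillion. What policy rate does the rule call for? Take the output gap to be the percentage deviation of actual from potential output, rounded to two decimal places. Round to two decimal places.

Output gap = 100 × (4.9 − 5.1) / 5.1 = -3.92%.
r = 1.80 + 2.60 + 1.4 × (2.40 − 2.60) + 0.5 × (-3.92)
   = 1.80 + 2.6 − 0.28 − 1.96 = 2.16

2.16%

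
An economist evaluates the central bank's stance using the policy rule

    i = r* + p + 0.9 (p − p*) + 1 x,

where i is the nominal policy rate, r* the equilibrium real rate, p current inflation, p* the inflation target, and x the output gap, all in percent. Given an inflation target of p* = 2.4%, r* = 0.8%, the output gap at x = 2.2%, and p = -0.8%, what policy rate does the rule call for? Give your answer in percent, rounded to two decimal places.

i = 0.8 + (-0.8) + 0.9 × (-0.8 − 2.4) + 1 × 2.2
   = 0.8 − 0.8 − 2.88 + 2.2 = -0.68

-0.68%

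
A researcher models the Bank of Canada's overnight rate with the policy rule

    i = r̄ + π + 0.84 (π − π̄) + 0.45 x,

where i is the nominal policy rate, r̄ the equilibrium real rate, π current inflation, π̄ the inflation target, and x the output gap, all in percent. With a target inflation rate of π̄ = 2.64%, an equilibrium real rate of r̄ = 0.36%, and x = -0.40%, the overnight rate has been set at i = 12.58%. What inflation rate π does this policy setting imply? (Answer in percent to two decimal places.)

Collecting π: i = r̄ + (1 + 0.84) π − 0.84 π̄ + 0.45 x
1.84 π = 12.58 − 0.36 + 0.84 × 2.64 − 0.45 × (-0.40) = 14.6176
π = 14.6176 / 1.84 = 7.94

7.94%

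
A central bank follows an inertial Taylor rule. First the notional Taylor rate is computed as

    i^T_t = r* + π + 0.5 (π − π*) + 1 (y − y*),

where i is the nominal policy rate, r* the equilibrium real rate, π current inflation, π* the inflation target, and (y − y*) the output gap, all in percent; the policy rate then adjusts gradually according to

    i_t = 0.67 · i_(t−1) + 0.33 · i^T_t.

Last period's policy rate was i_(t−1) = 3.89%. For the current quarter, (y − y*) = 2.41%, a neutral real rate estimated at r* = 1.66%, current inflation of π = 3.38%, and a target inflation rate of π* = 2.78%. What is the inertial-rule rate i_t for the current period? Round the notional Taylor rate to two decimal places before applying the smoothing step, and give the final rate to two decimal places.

5.16%

i^T_t = 1.66 + 3.38 + 0.5 × (3.38 − 2.78) + 1 × 2.41
   = 1.66 + 3.38 + 0.3 + 2.41 = 7.75
i_t = 0.67 × 3.89 + 0.33 × 7.75 = 2.6063 + 2.5575 = 5.16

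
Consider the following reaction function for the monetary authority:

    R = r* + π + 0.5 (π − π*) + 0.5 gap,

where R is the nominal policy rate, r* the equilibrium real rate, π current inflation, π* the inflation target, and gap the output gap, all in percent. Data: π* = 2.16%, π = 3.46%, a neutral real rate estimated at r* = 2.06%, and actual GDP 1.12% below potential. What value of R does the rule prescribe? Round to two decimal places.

5.61%

Output 1.12% below potential → gap = -1.12.
R = 2.06 + 3.46 + 0.5 × (3.46 − 2.16) + 0.5 × (-1.12)
   = 2.06 + 3.46 + 0.65 − 0.56 = 5.61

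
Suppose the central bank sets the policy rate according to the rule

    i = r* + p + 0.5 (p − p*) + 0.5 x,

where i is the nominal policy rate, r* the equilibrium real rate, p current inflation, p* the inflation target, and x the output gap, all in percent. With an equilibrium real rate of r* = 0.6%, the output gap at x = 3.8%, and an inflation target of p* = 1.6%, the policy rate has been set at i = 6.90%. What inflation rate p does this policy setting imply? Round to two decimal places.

Collecting p: i = r* + (1 + 0.5) p − 0.5 p* + 0.5 x
1.5 p = 6.90 − 0.6 + 0.5 × 1.6 − 0.5 × 3.8 = 5.2
p = 5.2 / 1.5 = 3.47

3.47%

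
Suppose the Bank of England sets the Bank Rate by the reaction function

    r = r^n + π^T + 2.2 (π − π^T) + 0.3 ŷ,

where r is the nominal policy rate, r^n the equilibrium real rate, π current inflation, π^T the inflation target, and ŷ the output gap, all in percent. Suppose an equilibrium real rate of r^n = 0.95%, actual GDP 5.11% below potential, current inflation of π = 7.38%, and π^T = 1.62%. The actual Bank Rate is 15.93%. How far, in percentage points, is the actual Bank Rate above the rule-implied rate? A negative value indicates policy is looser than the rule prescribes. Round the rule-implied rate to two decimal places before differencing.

Output 5.11% below potential → ŷ = -5.11.
r = 0.95 + 1.62 + 2.2 × (7.38 − 1.62) + 0.3 × (-5.11)
   = 0.95 + 1.62 + 12.672 − 1.533 = 13.71
Deviation = 15.93 − 13.71 = 2.22 pp.

2.22 pp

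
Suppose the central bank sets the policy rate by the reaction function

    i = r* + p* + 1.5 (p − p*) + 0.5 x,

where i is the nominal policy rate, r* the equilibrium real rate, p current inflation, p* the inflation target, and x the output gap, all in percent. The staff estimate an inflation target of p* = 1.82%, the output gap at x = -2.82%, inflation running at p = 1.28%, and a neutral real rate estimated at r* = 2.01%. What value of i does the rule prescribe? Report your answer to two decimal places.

1.61%

i = 2.01 + 1.82 + 1.5 × (1.28 − 1.82) + 0.5 × (-2.82)
   = 2.01 + 1.82 − 0.81 − 1.41 = 1.61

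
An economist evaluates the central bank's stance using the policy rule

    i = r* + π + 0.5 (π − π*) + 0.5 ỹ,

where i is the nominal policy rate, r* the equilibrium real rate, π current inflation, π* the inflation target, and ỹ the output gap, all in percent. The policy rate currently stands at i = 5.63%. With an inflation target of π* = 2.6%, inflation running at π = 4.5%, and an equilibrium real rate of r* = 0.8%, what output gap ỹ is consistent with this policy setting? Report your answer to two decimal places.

-1.24%

0.5 ỹ = 5.63 − 0.8 − 4.5 − 0.5 × (4.5 − 2.6) = -0.62
ỹ = -0.62 / 0.5 = -1.24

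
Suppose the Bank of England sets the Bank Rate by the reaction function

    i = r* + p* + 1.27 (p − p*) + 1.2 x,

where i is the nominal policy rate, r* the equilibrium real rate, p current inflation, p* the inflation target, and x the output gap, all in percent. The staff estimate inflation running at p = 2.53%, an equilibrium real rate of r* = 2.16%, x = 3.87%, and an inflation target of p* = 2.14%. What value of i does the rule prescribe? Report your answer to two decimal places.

9.44%

i = 2.16 + 2.14 + 1.27 × (2.53 − 2.14) + 1.2 × 3.87
   = 2.16 + 2.14 + 0.4953 + 4.644 = 9.44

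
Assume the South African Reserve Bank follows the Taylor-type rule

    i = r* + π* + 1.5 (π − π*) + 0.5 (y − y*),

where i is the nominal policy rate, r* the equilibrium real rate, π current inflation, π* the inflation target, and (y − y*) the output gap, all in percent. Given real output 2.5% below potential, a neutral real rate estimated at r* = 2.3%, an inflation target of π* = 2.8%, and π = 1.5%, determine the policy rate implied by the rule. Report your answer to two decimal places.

Output 2.5% below potential → (y − y*) = -2.5.
i = 2.3 + 2.8 + 1.5 × (1.5 − 2.8) + 0.5 × (-2.5)
   = 2.3 + 2.8 − 1.95 − 1.25 = 1.90

1.90%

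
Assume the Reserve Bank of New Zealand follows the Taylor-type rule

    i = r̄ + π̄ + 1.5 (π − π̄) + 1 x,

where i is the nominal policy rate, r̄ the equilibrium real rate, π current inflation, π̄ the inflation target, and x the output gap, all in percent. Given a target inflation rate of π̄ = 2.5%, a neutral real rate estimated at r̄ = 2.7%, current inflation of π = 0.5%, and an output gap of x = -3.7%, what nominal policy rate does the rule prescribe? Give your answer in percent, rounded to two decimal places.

i = 2.7 + 2.5 + 1.5 × (0.5 − 2.5) + 1 × (-3.7)
   = 2.7 + 2.5 − 3 − 3.7 = -1.50

-1.50%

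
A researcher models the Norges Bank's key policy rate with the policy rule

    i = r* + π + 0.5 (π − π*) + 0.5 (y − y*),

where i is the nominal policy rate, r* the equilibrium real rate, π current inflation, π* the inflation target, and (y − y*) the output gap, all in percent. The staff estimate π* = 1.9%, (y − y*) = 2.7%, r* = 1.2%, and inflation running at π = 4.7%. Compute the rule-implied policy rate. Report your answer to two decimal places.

8.65%

i = 1.2 + 4.7 + 0.5 × (4.7 − 1.9) + 0.5 × 2.7
   = 1.2 + 4.7 + 1.4 + 1.35 = 8.65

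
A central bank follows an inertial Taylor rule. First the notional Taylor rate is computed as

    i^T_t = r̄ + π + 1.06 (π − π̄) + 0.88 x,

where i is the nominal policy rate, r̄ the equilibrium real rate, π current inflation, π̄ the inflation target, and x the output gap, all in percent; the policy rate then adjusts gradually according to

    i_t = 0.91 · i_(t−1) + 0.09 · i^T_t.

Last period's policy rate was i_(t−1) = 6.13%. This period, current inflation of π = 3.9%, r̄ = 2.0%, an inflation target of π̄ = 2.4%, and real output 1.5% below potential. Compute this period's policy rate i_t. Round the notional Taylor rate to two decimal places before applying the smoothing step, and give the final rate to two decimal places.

Output 1.5% below potential → x = -1.5.
i^T_t = 2.0 + 3.9 + 1.06 × (3.9 − 2.4) + 0.88 × (-1.5)
   = 2.0 + 3.9 + 1.59 − 1.32 = 6.17
i_t = 0.91 × 6.13 + 0.09 × 6.17 = 5.5783 + 0.5553 = 6.13

6.13%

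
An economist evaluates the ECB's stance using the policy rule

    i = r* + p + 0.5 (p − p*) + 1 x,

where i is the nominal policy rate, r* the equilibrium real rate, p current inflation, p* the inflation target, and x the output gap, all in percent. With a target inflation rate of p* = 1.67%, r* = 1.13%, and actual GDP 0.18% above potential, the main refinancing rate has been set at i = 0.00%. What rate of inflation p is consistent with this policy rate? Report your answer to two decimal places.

-0.32%

Output 0.18% above potential → x = 0.18.
Collecting p: i = r* + (1 + 0.5) p − 0.5 p* + 1 x
1.5 p = 0.00 − 1.13 + 0.5 × 1.67 − 1 × 0.18 = -0.475
p = -0.475 / 1.5 = -0.32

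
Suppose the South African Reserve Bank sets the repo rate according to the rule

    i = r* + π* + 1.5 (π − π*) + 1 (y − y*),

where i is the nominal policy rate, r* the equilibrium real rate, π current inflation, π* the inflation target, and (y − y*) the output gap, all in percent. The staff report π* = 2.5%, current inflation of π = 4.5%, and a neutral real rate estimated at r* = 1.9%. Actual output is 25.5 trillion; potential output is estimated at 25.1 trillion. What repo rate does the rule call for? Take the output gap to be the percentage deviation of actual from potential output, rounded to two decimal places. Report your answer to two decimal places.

8.99%

Output gap = 100 × (25.5 − 25.1) / 25.1 = 1.59%.
i = 1.90 + 2.50 + 1.5 × (4.50 − 2.50) + 1 × 1.59
   = 1.90 + 2.5 + 3 + 1.59 = 8.99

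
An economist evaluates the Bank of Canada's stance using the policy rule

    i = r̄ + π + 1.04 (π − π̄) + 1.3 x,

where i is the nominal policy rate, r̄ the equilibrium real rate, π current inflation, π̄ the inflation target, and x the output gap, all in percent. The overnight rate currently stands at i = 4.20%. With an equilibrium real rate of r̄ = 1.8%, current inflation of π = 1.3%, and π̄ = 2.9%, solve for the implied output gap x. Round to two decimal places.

1.3 x = 4.20 − 1.8 − 1.3 − 1.04 × (1.3 − 2.9) = 2.764
x = 2.764 / 1.3 = 2.13

2.13%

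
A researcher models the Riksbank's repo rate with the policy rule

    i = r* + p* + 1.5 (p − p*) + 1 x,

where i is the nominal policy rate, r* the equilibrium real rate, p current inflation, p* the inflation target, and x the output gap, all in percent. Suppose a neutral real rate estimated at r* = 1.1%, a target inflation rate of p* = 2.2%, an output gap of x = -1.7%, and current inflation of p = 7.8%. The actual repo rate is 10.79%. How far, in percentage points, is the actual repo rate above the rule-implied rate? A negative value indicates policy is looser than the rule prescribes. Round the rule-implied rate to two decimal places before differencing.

0.79 pp

i = 1.1 + 2.2 + 1.5 × (7.8 − 2.2) + 1 × (-1.7)
   = 1.1 + 2.2 + 8.4 − 1.7 = 10.00
Deviation = 10.79 − 10.00 = 0.79 pp.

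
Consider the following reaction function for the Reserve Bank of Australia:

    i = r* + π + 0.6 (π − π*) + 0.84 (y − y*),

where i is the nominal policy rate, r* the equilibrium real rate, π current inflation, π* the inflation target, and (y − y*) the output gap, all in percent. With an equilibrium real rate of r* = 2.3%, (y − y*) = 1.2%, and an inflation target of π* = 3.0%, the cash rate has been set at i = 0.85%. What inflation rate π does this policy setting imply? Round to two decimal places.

Collecting π: i = r* + (1 + 0.6) π − 0.6 π* + 0.84 (y − y*)
1.6 π = 0.85 − 2.3 + 0.6 × 3.0 − 0.84 × 1.2 = -0.658
π = -0.658 / 1.6 = -0.41

-0.41%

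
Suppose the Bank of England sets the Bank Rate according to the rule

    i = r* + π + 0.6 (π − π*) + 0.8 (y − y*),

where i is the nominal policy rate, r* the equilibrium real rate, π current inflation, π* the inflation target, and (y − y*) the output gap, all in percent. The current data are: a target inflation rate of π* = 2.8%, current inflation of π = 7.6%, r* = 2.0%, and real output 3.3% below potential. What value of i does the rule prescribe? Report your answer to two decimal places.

9.84%

Output 3.3% below potential → (y − y*) = -3.3.
i = 2.0 + 7.6 + 0.6 × (7.6 − 2.8) + 0.8 × (-3.3)
   = 2.0 + 7.6 + 2.88 − 2.64 = 9.84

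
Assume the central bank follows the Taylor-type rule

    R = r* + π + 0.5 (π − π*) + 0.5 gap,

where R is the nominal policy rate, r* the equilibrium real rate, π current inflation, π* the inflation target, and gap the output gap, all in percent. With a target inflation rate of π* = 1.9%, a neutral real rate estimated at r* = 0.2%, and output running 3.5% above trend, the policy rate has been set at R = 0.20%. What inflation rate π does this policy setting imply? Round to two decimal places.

Output 3.5% above potential → gap = 3.5.
Collecting π: R = r* + (1 + 0.5) π − 0.5 π* + 0.5 gap
1.5 π = 0.20 − 0.2 + 0.5 × 1.9 − 0.5 × 3.5 = -0.8
π = -0.8 / 1.5 = -0.53

-0.53%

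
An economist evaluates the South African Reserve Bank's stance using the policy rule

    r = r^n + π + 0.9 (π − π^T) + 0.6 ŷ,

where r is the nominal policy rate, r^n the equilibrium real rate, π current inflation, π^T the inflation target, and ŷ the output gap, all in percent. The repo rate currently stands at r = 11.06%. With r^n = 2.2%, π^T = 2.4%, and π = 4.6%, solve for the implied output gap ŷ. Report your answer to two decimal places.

0.6 ŷ = 11.06 − 2.2 − 4.6 − 0.9 × (4.6 − 2.4) = 2.28
ŷ = 2.28 / 0.6 = 3.80

3.80%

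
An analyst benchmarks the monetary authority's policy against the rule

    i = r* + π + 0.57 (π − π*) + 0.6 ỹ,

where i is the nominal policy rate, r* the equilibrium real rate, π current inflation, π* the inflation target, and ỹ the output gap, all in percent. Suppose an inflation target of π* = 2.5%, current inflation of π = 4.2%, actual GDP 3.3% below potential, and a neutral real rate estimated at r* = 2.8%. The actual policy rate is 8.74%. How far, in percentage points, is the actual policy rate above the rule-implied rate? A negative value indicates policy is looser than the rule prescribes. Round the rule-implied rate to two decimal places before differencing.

Output 3.3% below potential → ỹ = -3.3.
i = 2.8 + 4.2 + 0.57 × (4.2 − 2.5) + 0.6 × (-3.3)
   = 2.8 + 4.2 + 0.969 − 1.98 = 5.99
Deviation = 8.74 − 5.99 = 2.75 pp.

2.75 pp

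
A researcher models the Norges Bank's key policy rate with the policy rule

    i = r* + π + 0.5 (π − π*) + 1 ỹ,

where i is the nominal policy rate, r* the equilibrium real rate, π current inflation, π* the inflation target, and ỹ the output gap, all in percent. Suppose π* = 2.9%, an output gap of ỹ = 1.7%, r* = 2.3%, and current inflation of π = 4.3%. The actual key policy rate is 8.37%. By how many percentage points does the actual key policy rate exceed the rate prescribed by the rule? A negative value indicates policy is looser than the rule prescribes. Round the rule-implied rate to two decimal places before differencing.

-0.63 pp

i = 2.3 + 4.3 + 0.5 × (4.3 − 2.9) + 1 × 1.7
   = 2.3 + 4.3 + 0.7 + 1.7 = 9.00
Deviation = 8.37 − 9.00 = -0.63 pp.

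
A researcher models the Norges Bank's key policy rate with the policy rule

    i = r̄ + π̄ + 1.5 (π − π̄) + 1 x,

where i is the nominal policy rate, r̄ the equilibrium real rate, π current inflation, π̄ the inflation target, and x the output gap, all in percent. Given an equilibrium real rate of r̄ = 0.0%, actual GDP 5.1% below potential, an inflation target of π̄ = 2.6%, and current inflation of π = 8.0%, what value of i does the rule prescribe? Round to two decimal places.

5.60%

Output 5.1% below potential → x = -5.1.
i = 0.0 + 2.6 + 1.5 × (8.0 − 2.6) + 1 × (-5.1)
   = 0.0 + 2.6 + 8.1 − 5.1 = 5.60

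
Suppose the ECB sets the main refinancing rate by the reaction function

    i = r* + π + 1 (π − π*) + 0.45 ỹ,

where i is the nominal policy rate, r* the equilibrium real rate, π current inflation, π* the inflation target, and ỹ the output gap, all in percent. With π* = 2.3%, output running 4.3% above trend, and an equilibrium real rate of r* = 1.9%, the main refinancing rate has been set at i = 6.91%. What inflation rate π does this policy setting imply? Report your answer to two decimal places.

2.69%

Output 4.3% above potential → ỹ = 4.3.
Collecting π: i = r* + (1 + 1) π − 1 π* + 0.45 ỹ
2 π = 6.91 − 1.9 + 1 × 2.3 − 0.45 × 4.3 = 5.375
π = 5.375 / 2 = 2.69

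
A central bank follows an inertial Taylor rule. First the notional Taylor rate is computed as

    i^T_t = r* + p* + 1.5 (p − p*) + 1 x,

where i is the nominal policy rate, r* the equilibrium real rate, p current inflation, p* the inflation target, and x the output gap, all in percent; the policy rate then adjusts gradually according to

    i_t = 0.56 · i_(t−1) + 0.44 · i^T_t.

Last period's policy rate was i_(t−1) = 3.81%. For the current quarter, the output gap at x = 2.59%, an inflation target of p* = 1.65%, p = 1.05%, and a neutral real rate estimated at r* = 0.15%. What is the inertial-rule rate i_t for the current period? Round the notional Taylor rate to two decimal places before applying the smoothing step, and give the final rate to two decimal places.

i^T_t = 0.15 + 1.65 + 1.5 × (1.05 − 1.65) + 1 × 2.59
   = 0.15 + 1.65 − 0.9 + 2.59 = 3.49
i_t = 0.56 × 3.81 + 0.44 × 3.49 = 2.1336 + 1.5356 = 3.67

3.67%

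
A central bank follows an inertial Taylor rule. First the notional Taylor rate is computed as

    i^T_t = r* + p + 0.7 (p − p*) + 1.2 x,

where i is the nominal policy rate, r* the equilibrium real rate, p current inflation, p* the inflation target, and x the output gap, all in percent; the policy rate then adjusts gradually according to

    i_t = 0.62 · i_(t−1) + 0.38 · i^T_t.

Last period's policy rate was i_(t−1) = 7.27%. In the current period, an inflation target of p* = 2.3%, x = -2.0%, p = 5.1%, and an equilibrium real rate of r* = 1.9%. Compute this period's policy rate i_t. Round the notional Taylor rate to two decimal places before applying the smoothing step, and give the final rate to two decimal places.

i^T_t = 1.9 + 5.1 + 0.7 × (5.1 − 2.3) + 1.2 × (-2.0)
   = 1.9 + 5.1 + 1.96 − 2.4 = 6.56
i_t = 0.62 × 7.27 + 0.38 × 6.56 = 4.5074 + 2.4928 = 7.00

7.00%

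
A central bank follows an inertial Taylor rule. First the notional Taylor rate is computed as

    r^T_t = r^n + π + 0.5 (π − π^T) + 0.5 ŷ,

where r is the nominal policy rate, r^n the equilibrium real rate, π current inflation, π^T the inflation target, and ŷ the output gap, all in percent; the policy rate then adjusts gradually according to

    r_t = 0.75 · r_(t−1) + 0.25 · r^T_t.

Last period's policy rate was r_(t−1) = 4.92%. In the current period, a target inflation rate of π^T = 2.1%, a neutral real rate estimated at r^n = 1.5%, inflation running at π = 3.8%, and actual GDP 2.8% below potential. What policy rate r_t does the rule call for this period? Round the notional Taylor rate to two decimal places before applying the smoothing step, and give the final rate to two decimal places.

Output 2.8% below potential → ŷ = -2.8.
r^T_t = 1.5 + 3.8 + 0.5 × (3.8 − 2.1) + 0.5 × (-2.8)
   = 1.5 + 3.8 + 0.85 − 1.4 = 4.75
r_t = 0.75 × 4.92 + 0.25 × 4.75 = 3.69 + 1.1875 = 4.88

4.88%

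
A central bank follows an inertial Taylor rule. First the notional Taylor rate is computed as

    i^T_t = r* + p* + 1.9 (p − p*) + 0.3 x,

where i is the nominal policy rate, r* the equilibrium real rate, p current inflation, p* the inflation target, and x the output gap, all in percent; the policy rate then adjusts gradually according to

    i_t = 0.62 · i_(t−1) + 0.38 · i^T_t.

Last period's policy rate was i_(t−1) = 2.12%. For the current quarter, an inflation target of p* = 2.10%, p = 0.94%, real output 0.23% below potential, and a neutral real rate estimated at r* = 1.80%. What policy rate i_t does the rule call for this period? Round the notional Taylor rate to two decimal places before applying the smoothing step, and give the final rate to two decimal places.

1.93%

Output 0.23% below potential → x = -0.23.
i^T_t = 1.80 + 2.10 + 1.9 × (0.94 − 2.10) + 0.3 × (-0.23)
   = 1.80 + 2.1 − 2.204 − 0.069 = 1.63
i_t = 0.62 × 2.12 + 0.38 × 1.63 = 1.3144 + 0.6194 = 1.93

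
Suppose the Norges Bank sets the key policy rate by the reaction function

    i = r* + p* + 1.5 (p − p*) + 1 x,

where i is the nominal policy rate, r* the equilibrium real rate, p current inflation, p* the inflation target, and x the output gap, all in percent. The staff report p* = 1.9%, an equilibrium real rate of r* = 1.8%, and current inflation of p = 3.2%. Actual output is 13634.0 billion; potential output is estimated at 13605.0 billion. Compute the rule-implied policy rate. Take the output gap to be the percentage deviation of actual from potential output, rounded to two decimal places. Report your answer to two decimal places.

Output gap = 100 × (13634.0 − 13605.0) / 13605.0 = 0.21%.
i = 1.80 + 1.90 + 1.5 × (3.20 − 1.90) + 1 × 0.21
   = 1.80 + 1.9 + 1.95 + 0.21 = 5.86

5.86%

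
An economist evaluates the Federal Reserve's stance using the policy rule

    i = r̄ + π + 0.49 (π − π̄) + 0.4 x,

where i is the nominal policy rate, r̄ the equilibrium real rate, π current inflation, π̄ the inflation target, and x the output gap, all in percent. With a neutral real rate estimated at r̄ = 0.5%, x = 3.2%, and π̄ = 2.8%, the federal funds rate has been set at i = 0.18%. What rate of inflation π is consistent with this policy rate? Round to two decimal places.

Collecting π: i = r̄ + (1 + 0.49) π − 0.49 π̄ + 0.4 x
1.49 π = 0.18 − 0.5 + 0.49 × 2.8 − 0.4 × 3.2 = -0.228
π = -0.228 / 1.49 = -0.15

-0.15%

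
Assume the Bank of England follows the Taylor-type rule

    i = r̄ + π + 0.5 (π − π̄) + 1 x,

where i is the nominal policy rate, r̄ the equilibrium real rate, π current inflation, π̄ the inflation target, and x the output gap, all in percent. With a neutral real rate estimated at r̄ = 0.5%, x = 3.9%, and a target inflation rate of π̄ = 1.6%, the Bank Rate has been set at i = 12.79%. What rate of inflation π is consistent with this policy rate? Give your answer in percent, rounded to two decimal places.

6.13%

Collecting π: i = r̄ + (1 + 0.5) π − 0.5 π̄ + 1 x
1.5 π = 12.79 − 0.5 + 0.5 × 1.6 − 1 × 3.9 = 9.19
π = 9.19 / 1.5 = 6.13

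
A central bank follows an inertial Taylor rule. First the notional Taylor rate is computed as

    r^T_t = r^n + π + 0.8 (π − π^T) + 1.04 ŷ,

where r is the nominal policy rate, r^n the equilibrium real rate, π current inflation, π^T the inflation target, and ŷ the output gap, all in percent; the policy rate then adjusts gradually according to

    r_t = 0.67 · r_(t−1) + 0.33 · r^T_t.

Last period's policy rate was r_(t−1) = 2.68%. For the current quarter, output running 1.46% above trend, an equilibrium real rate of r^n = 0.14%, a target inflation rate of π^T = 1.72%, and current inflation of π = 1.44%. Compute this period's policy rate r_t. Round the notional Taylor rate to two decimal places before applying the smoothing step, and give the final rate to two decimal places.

Output 1.46% above potential → ŷ = 1.46.
r^T_t = 0.14 + 1.44 + 0.8 × (1.44 − 1.72) + 1.04 × 1.46
   = 0.14 + 1.44 − 0.224 + 1.5184 = 2.87
r_t = 0.67 × 2.68 + 0.33 × 2.87 = 1.7956 + 0.9471 = 2.74

2.74%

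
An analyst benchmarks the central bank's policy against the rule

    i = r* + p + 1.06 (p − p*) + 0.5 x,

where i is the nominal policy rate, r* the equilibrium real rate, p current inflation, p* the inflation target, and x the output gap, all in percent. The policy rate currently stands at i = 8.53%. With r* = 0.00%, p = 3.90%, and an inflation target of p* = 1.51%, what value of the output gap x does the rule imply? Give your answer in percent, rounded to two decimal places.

0.5 x = 8.53 − 0.00 − 3.90 − 1.06 × (3.90 − 1.51) = 2.0966
x = 2.0966 / 0.5 = 4.19

4.19%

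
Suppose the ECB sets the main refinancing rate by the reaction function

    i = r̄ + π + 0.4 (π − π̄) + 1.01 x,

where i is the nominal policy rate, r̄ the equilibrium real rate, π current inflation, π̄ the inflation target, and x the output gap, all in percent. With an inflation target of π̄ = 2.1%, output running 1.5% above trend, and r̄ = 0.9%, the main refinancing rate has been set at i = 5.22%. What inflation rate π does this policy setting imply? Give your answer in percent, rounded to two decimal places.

Output 1.5% above potential → x = 1.5.
Collecting π: i = r̄ + (1 + 0.4) π − 0.4 π̄ + 1.01 x
1.4 π = 5.22 − 0.9 + 0.4 × 2.1 − 1.01 × 1.5 = 3.645
π = 3.645 / 1.4 = 2.60

2.60%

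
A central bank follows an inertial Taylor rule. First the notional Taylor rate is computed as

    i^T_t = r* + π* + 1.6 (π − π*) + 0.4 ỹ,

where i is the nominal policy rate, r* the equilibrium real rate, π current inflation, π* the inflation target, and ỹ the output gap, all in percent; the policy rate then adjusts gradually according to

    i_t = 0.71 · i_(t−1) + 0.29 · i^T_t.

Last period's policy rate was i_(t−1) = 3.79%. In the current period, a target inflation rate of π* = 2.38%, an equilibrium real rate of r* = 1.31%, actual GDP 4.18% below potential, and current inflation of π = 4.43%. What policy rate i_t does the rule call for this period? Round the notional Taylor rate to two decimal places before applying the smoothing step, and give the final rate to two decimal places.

4.23%

Output 4.18% below potential → ỹ = -4.18.
i^T_t = 1.31 + 2.38 + 1.6 × (4.43 − 2.38) + 0.4 × (-4.18)
   = 1.31 + 2.38 + 3.28 − 1.672 = 5.30
i_t = 0.71 × 3.79 + 0.29 × 5.30 = 2.6909 + 1.537 = 4.23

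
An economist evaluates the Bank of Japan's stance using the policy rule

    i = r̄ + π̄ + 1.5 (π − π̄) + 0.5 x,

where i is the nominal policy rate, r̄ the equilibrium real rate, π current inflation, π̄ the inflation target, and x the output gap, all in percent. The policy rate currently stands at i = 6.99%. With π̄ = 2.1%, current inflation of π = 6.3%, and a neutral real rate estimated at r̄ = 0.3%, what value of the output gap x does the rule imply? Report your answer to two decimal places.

-3.42%

0.5 x = 6.99 − 0.3 − 2.1 − 1.5 × (6.3 − 2.1) = -1.71
x = -1.71 / 0.5 = -3.42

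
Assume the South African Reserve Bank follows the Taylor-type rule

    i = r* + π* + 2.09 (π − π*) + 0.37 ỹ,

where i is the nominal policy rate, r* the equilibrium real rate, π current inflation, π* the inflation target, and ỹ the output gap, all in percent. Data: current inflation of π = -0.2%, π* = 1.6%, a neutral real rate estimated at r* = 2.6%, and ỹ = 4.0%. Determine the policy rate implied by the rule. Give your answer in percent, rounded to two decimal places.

1.92%

i = 2.6 + 1.6 + 2.09 × (-0.2 − 1.6) + 0.37 × 4.0
   = 2.6 + 1.6 − 3.762 + 1.48 = 1.92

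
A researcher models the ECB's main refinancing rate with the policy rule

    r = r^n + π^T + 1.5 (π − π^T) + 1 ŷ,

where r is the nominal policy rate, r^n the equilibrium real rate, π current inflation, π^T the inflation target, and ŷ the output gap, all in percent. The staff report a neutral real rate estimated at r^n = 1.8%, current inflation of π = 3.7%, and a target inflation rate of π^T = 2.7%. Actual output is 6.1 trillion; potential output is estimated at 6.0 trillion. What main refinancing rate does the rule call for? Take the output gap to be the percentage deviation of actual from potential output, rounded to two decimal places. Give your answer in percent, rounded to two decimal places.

Output gap = 100 × (6.1 − 6.0) / 6.0 = 1.67%.
r = 1.80 + 2.70 + 1.5 × (3.70 − 2.70) + 1 × 1.67
   = 1.80 + 2.7 + 1.5 + 1.67 = 7.67

7.67%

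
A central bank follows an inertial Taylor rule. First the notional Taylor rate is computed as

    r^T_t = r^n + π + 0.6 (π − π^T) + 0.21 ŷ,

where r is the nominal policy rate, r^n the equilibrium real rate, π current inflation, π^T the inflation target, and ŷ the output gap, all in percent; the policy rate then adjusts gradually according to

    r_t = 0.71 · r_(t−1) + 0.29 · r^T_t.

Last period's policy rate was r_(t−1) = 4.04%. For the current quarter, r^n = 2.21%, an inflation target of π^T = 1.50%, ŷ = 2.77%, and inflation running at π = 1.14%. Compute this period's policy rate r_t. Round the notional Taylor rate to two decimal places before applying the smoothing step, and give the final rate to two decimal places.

3.95%

r^T_t = 2.21 + 1.14 + 0.6 × (1.14 − 1.50) + 0.21 × 2.77
   = 2.21 + 1.14 − 0.216 + 0.5817 = 3.72
r_t = 0.71 × 4.04 + 0.29 × 3.72 = 2.8684 + 1.0788 = 3.95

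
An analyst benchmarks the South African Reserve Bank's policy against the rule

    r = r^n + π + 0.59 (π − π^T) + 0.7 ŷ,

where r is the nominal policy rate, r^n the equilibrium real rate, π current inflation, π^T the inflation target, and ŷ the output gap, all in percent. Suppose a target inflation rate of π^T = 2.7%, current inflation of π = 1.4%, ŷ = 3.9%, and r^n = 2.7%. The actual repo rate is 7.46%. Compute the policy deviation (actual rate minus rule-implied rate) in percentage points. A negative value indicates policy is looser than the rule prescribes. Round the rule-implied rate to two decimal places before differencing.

1.40 pp

r = 2.7 + 1.4 + 0.59 × (1.4 − 2.7) + 0.7 × 3.9
   = 2.7 + 1.4 − 0.767 + 2.73 = 6.06
Deviation = 7.46 − 6.06 = 1.40 pp.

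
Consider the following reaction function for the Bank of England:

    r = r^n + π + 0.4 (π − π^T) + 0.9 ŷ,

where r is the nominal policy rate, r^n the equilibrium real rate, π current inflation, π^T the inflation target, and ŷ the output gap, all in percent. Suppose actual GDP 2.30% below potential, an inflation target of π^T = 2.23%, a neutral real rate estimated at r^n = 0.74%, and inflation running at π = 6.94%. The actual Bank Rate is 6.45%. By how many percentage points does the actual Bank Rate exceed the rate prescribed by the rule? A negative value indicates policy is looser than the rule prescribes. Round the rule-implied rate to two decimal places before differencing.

-1.04 pp

Output 2.30% below potential → ŷ = -2.30.
r = 0.74 + 6.94 + 0.4 × (6.94 − 2.23) + 0.9 × (-2.30)
   = 0.74 + 6.94 + 1.884 − 2.07 = 7.49
Deviation = 6.45 − 7.49 = -1.04 pp.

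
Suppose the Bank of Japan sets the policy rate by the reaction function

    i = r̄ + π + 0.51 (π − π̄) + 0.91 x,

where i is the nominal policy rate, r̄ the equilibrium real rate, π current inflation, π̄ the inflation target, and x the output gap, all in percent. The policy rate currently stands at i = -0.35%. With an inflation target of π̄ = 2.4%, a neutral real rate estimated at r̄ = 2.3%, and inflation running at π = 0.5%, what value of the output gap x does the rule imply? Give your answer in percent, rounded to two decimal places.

0.91 x = -0.35 − 2.3 − 0.5 − 0.51 × (0.5 − 2.4) = -2.181
x = -2.181 / 0.91 = -2.40

-2.40%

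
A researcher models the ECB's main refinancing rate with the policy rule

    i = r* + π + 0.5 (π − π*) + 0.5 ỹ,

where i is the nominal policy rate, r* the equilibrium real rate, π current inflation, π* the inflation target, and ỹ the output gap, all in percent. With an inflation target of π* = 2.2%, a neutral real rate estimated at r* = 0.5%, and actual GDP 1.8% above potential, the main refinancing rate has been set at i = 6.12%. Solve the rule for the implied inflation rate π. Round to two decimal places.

Output 1.8% above potential → ỹ = 1.8.
Collecting π: i = r* + (1 + 0.5) π − 0.5 π* + 0.5 ỹ
1.5 π = 6.12 − 0.5 + 0.5 × 2.2 − 0.5 × 1.8 = 5.82
π = 5.82 / 1.5 = 3.88

3.88%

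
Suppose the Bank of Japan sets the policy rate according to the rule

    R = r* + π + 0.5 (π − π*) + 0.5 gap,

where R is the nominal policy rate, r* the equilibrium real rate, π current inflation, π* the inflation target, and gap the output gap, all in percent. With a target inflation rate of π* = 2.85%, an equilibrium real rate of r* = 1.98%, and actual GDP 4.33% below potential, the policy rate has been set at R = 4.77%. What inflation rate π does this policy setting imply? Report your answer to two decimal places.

Output 4.33% below potential → gap = -4.33.
Collecting π: R = r* + (1 + 0.5) π − 0.5 π* + 0.5 gap
1.5 π = 4.77 − 1.98 + 0.5 × 2.85 − 0.5 × (-4.33) = 6.38
π = 6.38 / 1.5 = 4.25

4.25%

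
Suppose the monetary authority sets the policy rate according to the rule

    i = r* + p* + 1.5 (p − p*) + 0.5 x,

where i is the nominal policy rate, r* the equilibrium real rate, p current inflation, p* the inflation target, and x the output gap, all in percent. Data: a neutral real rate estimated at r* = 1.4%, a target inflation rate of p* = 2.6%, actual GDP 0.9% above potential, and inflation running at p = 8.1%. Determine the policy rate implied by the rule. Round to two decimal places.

12.70%

Output 0.9% above potential → x = 0.9.
i = 1.4 + 2.6 + 1.5 × (8.1 − 2.6) + 0.5 × 0.9
   = 1.4 + 2.6 + 8.25 + 0.45 = 12.70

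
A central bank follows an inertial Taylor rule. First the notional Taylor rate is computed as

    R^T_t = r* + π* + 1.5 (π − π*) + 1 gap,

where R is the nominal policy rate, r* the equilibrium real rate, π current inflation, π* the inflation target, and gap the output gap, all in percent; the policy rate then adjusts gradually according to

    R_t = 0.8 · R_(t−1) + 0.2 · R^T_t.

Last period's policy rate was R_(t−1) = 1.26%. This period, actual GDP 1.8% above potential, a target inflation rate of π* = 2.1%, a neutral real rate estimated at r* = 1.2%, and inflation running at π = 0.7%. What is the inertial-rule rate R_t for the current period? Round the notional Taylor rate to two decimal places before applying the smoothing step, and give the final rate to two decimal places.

1.61%

Output 1.8% above potential → gap = 1.8.
R^T_t = 1.2 + 2.1 + 1.5 × (0.7 − 2.1) + 1 × 1.8
   = 1.2 + 2.1 − 2.1 + 1.8 = 3.00
R_t = 0.8 × 1.26 + 0.2 × 3.00 = 1.008 + 0.6 = 1.61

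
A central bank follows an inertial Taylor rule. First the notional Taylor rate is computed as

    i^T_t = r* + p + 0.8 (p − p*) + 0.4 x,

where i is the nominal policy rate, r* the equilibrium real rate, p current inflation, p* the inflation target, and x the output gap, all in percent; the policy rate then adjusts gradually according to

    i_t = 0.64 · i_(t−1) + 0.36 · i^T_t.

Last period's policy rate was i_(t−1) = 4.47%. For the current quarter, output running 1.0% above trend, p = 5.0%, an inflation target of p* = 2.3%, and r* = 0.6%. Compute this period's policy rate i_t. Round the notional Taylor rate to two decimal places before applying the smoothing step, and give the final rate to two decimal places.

5.80%

Output 1.0% above potential → x = 1.0.
i^T_t = 0.6 + 5.0 + 0.8 × (5.0 − 2.3) + 0.4 × 1.0
   = 0.6 + 5 + 2.16 + 0.4 = 8.16
i_t = 0.64 × 4.47 + 0.36 × 8.16 = 2.8608 + 2.9376 = 5.80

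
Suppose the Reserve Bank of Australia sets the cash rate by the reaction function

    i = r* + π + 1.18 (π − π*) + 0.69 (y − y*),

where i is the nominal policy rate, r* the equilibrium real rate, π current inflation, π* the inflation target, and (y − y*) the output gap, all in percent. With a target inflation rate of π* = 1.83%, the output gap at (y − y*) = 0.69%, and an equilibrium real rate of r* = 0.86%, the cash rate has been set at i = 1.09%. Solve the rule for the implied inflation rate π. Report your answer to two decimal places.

Collecting π: i = r* + (1 + 1.18) π − 1.18 π* + 0.69 (y − y*)
2.18 π = 1.09 − 0.86 + 1.18 × 1.83 − 0.69 × 0.69 = 1.9133
π = 1.9133 / 2.18 = 0.88

0.88%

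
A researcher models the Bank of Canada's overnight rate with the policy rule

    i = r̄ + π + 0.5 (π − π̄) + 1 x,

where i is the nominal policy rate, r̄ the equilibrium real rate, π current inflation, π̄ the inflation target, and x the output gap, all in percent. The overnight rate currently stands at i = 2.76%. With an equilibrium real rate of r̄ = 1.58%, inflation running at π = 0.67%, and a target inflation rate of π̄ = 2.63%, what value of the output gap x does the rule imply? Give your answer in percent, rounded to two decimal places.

1.49%

1 x = 2.76 − 1.58 − 0.67 − 0.5 × (0.67 − 2.63) = 1.49
x = 1.49 / 1 = 1.49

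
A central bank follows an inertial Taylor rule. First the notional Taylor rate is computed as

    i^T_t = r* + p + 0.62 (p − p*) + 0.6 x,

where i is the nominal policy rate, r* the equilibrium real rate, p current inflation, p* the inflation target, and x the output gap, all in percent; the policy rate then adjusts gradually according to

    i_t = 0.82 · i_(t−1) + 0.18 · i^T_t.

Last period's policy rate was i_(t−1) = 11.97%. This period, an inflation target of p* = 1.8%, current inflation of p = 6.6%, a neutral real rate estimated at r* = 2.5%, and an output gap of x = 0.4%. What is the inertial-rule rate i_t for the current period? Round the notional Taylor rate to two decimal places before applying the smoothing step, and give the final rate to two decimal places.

12.03%

i^T_t = 2.5 + 6.6 + 0.62 × (6.6 − 1.8) + 0.6 × 0.4
   = 2.5 + 6.6 + 2.976 + 0.24 = 12.32
i_t = 0.82 × 11.97 + 0.18 × 12.32 = 9.8154 + 2.2176 = 12.03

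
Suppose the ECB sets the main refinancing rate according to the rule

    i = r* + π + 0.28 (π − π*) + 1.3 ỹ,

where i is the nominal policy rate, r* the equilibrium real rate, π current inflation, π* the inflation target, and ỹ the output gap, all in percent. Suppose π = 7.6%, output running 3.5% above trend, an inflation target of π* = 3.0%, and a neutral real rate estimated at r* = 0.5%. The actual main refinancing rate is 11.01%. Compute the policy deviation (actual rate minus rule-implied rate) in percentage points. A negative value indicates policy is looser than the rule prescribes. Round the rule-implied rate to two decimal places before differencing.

-2.93 pp

Output 3.5% above potential → ỹ = 3.5.
i = 0.5 + 7.6 + 0.28 × (7.6 − 3.0) + 1.3 × 3.5
   = 0.5 + 7.6 + 1.288 + 4.55 = 13.94
Deviation = 11.01 − 13.94 = -2.93 pp.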